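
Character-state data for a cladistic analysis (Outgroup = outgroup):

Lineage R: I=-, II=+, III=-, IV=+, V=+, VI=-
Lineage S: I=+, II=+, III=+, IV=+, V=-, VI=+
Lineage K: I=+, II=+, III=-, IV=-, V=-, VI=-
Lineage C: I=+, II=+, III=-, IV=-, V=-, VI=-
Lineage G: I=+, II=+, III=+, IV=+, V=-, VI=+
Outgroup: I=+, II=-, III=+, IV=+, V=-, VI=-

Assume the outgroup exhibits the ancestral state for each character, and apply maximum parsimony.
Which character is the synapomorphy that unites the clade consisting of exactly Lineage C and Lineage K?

IV

Character polarity is set by the outgroup: the derived state is whichever differs from the outgroup's state, so for I, III, IV the derived state is '-', and for the remaining characters it is '+'.
I: derived state '-' in Lineage R only — an autapomorphy, so it tells us nothing about relationships among taxa.
All ingroup taxa share the derived state '+' for II; it defines the ingroup but does not resolve relationships within it.
Only Lineage C, Lineage K, and Lineage R show the derived state '-' for III, supporting them as a clade.
IV: derived state '-' in Lineage C and Lineage K only — synapomorphy for {Lineage C, Lineage K}.
V: derived state '+' in Lineage R only — an autapomorphy, so it tells us nothing about relationships among taxa.
VI (derived state '+') is shared by Lineage G and Lineage S — a synapomorphy uniting that clade.
Most parsimonious ingroup topology: ((Lineage R,(Lineage C,Lineage K)),(Lineage G,Lineage S)).
The clade {Lineage C, Lineage K} is supported by IV: its derived state '-' occurs in exactly those taxa and in no other taxon (including the outgroup).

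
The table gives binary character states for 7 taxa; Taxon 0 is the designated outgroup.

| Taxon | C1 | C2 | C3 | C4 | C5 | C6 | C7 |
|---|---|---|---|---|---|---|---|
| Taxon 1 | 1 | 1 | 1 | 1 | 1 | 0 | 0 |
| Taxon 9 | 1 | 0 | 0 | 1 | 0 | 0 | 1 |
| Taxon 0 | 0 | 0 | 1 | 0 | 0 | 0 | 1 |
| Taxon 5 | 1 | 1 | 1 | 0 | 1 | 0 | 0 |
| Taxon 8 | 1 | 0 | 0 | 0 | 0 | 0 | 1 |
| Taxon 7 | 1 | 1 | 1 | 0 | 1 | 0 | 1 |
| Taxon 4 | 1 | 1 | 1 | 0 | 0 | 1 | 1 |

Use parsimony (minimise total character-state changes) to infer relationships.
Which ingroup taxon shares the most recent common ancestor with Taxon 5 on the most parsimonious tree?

Character polarity is set by the outgroup: the derived state is whichever differs from the outgroup's state, so for C3, C7 the derived state is '0', and for the remaining characters it is '1'.
All ingroup taxa share the derived state '1' for C1; it defines the ingroup but does not resolve relationships within it.
Only Taxon 1, Taxon 4, Taxon 5, and Taxon 7 show the derived state '1' for C2, supporting them as a clade.
C3 (derived state '0') is shared by Taxon 8 and Taxon 9 — a synapomorphy uniting that clade.
C4 groups Taxon 1 and Taxon 9, which is incompatible with the clades supported by the remaining characters; treating it as convergent (homoplasy) costs fewer steps than any alternative tree.
C5 (derived state '1') is shared by Taxon 1, Taxon 5, and Taxon 7 — a synapomorphy uniting that clade.
C6: derived state '1' in Taxon 4 only — an autapomorphy, so it tells us nothing about relationships among taxa.
C7 (derived state '0') is shared by Taxon 1 and Taxon 5 — a synapomorphy uniting that clade.
Most parsimonious ingroup topology: ((((Taxon 1,Taxon 5),Taxon 7),Taxon 4),(Taxon 9,Taxon 8)).
Taxon 5 and Taxon 1 form a cherry on this tree, so they are sister taxa.

Taxon 1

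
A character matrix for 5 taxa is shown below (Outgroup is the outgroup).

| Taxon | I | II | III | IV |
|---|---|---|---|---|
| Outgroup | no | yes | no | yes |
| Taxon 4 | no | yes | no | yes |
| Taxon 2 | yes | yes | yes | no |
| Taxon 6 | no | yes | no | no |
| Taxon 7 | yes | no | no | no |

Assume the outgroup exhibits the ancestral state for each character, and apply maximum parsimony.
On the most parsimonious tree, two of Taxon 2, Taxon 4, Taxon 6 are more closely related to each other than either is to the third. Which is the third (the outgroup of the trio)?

Taxon 4

Character polarity is set by the outgroup: the derived state is whichever differs from the outgroup's state, so for II, IV the derived state is 'no', and for the remaining characters it is 'yes'.
Only Taxon 2 and Taxon 7 show the derived state 'yes' for I, supporting them as a clade.
II: derived state 'no' in Taxon 7 only — an autapomorphy, so it tells us nothing about relationships among taxa.
III: derived state 'yes' in Taxon 2 only — an autapomorphy, so it tells us nothing about relationships among taxa.
IV: derived state 'no' in Taxon 2, Taxon 6, and Taxon 7 only — synapomorphy for {Taxon 2, Taxon 6, Taxon 7}.
Most parsimonious ingroup topology: (((Taxon 7,Taxon 2),Taxon 6),Taxon 4).
Taxon 2 and Taxon 6 share a more recent common ancestor with each other than either does with Taxon 4, so Taxon 4 is the least closely related of the three.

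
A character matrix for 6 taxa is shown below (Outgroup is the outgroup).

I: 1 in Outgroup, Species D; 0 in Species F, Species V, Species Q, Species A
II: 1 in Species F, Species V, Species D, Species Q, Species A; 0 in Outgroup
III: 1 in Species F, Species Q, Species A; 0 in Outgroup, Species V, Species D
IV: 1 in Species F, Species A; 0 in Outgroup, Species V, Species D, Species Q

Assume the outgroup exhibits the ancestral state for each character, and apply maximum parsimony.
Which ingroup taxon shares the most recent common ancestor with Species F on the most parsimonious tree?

Character polarity is set by the outgroup: the derived state is whichever differs from the outgroup's state, so for I the derived state is '0', and for the remaining characters it is '1'.
Only Species A, Species F, Species Q, and Species V show the derived state '0' for I, supporting them as a clade.
II (derived state '1') is shared by all ingroup taxa — unites the whole ingroup.
III (derived state '1') is shared by Species A, Species F, and Species Q — a synapomorphy uniting that clade.
Only Species A and Species F show the derived state '1' for IV, supporting them as a clade.
Most parsimonious ingroup topology: ((((Species F,Species A),Species Q),Species V),Species D).
Species F and Species A form a cherry on this tree, so they are sister taxa.

Species A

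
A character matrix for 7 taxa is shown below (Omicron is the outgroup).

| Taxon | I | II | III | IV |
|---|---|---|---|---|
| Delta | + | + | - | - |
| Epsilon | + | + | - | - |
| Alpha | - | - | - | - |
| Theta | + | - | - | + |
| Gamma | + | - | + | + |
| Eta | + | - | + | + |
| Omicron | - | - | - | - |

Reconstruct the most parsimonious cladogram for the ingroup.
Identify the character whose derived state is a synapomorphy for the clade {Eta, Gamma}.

III

The outgroup has state '-' for every character, so '+' is the derived state throughout.
I (derived state '+') is shared by Delta, Epsilon, Eta, Gamma, and Theta — a synapomorphy uniting that clade.
II (derived state '+') is shared by Delta and Epsilon — a synapomorphy uniting that clade.
III (derived state '+') is shared by Eta and Gamma — a synapomorphy uniting that clade.
Only Eta, Gamma, and Theta show the derived state '+' for IV, supporting them as a clade.
Most parsimonious ingroup topology: ((((Gamma,Eta),Theta),(Delta,Epsilon)),Alpha).
The clade {Eta, Gamma} is supported by III: its derived state '+' occurs in exactly those taxa and in no other taxon (including the outgroup).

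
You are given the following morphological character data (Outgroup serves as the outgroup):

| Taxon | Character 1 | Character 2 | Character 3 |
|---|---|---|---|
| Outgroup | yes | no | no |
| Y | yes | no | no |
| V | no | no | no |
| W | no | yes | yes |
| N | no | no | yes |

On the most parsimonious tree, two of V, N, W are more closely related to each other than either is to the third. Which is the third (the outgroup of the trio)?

Character polarity is set by the outgroup: the derived state is whichever differs from the outgroup's state, so for Character 1 the derived state is 'no', and for the remaining characters it is 'yes'.
Character 1 (derived state 'no') is shared by N, V, and W — a synapomorphy uniting that clade.
Character 2 (derived state 'yes') is unique to W (autapomorphy; uninformative for grouping).
Only N and W show the derived state 'yes' for Character 3, supporting them as a clade.
Most parsimonious ingroup topology: (Y,(V,(W,N))).
W and N share a more recent common ancestor with each other than either does with V, so V is the least closely related of the three.

V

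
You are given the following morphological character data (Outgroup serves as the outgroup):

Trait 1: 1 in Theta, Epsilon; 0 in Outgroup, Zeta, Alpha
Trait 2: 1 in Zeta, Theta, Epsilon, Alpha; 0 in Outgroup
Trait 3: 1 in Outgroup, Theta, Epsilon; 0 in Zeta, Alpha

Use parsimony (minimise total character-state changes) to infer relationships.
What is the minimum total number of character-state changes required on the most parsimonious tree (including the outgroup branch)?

Character polarity is set by the outgroup: the derived state is whichever differs from the outgroup's state, so for Trait 3 the derived state is '0', and for the remaining characters it is '1'.
Only Epsilon and Theta show the derived state '1' for Trait 1, supporting them as a clade.
All ingroup taxa share the derived state '1' for Trait 2; it defines the ingroup but does not resolve relationships within it.
Only Alpha and Zeta show the derived state '0' for Trait 3, supporting them as a clade.
Most parsimonious ingroup topology: ((Zeta,Alpha),(Theta,Epsilon)).
Changes per character on this tree: Trait 1: 1; Trait 2: 1; Trait 3: 1.
Total = 3.

3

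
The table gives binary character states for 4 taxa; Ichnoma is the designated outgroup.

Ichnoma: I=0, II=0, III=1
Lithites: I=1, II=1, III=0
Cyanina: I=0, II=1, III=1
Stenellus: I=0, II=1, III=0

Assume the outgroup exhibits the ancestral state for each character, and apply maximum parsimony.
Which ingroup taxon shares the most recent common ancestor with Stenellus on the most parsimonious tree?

Character polarity is set by the outgroup: the derived state is whichever differs from the outgroup's state, so for III the derived state is '0', and for the remaining characters it is '1'.
I (derived state '1') is unique to Lithites (autapomorphy; uninformative for grouping).
II (derived state '1') is shared by all ingroup taxa — unites the whole ingroup.
III: derived state '0' in Lithites and Stenellus only — synapomorphy for {Lithites, Stenellus}.
Most parsimonious ingroup topology: ((Lithites,Stenellus),Cyanina).
Stenellus and Lithites form a cherry on this tree, so they are sister taxa.

Lithites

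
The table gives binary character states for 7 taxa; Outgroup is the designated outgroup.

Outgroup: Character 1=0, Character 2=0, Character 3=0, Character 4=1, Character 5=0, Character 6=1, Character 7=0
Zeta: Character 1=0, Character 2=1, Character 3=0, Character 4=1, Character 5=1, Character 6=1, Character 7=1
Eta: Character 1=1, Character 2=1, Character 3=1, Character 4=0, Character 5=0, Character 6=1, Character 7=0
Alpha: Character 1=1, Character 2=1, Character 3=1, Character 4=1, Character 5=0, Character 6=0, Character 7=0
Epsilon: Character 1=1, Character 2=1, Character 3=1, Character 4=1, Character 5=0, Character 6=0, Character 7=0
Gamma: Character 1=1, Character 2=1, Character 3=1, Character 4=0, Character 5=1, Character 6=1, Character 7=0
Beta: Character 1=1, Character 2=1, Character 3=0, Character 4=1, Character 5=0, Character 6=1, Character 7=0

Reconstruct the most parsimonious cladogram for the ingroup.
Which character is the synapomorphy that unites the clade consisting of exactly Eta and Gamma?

Character polarity is set by the outgroup: the derived state is whichever differs from the outgroup's state, so for Character 4, Character 6 the derived state is '0', and for the remaining characters it is '1'.
Character 1 (derived state '1') is shared by Alpha, Beta, Epsilon, Eta, and Gamma — a synapomorphy uniting that clade.
Character 2 (derived state '1') is shared by all ingroup taxa — unites the whole ingroup.
Only Alpha, Epsilon, Eta, and Gamma show the derived state '1' for Character 3, supporting them as a clade.
Only Eta and Gamma show the derived state '0' for Character 4, supporting them as a clade.
Character 5 groups Gamma and Zeta, which is incompatible with the clades supported by the remaining characters; treating it as convergent (homoplasy) costs fewer steps than any alternative tree.
Character 6 (derived state '0') is shared by Alpha and Epsilon — a synapomorphy uniting that clade.
Character 7 (derived state '1') is unique to Zeta (autapomorphy; uninformative for grouping).
Most parsimonious ingroup topology: ((((Alpha,Epsilon),(Gamma,Eta)),Beta),Zeta).
The clade {Eta, Gamma} is supported by Character 4: its derived state '0' occurs in exactly those taxa and in no other taxon (including the outgroup).

Character 4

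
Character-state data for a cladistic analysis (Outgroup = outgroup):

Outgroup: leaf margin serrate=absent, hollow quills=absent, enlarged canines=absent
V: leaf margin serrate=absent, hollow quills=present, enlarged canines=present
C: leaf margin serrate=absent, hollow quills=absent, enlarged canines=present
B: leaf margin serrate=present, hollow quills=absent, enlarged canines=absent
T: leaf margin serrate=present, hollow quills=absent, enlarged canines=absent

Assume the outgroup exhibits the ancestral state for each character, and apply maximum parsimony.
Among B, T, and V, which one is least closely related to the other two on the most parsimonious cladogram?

V

The outgroup has state 'absent' for every character, so 'present' is the derived state throughout.
Only B and T show the derived state 'present' for leaf margin serrate, supporting them as a clade.
hollow quills (derived state 'present') is unique to V (autapomorphy; uninformative for grouping).
enlarged canines (derived state 'present') is shared by C and V — a synapomorphy uniting that clade.
Most parsimonious ingroup topology: ((V,C),(B,T)).
T and B share a more recent common ancestor with each other than either does with V, so V is the least closely related of the three.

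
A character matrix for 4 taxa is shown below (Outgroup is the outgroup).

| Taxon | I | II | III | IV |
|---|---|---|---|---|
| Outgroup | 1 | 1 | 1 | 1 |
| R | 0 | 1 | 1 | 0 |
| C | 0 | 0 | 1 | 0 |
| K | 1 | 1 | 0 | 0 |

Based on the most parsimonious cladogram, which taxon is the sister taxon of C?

R

The outgroup has state '1' for every character, so '0' is the derived state throughout.
I: derived state '0' in C and R only — synapomorphy for {C, R}.
II (derived state '0') is unique to C (autapomorphy; uninformative for grouping).
III: derived state '0' in K only — an autapomorphy, so it tells us nothing about relationships among taxa.
All ingroup taxa share the derived state '0' for IV; it defines the ingroup but does not resolve relationships within it.
Most parsimonious ingroup topology: ((R,C),K).
C and R form a cherry on this tree, so they are sister taxa.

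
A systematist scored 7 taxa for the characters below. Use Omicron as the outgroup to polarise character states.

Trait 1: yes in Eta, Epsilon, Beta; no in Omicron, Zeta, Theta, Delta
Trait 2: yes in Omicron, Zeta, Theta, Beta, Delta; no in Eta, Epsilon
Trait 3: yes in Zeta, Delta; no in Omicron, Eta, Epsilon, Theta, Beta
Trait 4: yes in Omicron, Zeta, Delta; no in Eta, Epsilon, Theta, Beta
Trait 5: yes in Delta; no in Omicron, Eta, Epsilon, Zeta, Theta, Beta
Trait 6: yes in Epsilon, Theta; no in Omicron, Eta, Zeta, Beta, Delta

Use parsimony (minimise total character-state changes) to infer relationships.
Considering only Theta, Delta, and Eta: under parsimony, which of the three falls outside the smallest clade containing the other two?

Character polarity is set by the outgroup: the derived state is whichever differs from the outgroup's state, so for Trait 2, Trait 4 the derived state is 'no', and for the remaining characters it is 'yes'.
Only Beta, Epsilon, and Eta show the derived state 'yes' for Trait 1, supporting them as a clade.
Only Epsilon and Eta show the derived state 'no' for Trait 2, supporting them as a clade.
Trait 3 (derived state 'yes') is shared by Delta and Zeta — a synapomorphy uniting that clade.
Only Beta, Epsilon, Eta, and Theta show the derived state 'no' for Trait 4, supporting them as a clade.
Trait 5: derived state 'yes' in Delta only — an autapomorphy, so it tells us nothing about relationships among taxa.
Trait 6 groups Epsilon and Theta, which is incompatible with the clades supported by the remaining characters; treating it as convergent (homoplasy) costs fewer steps than any alternative tree.
Most parsimonious ingroup topology: ((((Eta,Epsilon),Beta),Theta),(Zeta,Delta)).
Eta and Theta share a more recent common ancestor with each other than either does with Delta, so Delta is the least closely related of the three.

Delta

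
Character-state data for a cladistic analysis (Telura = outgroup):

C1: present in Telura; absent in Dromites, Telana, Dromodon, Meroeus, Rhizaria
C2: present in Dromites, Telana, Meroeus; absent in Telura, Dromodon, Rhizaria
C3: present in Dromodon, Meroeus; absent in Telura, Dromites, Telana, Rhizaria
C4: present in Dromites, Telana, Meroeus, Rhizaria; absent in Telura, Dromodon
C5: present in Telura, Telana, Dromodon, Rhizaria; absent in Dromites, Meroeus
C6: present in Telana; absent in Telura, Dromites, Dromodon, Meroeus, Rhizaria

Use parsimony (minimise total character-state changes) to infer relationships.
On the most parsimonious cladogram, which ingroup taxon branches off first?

Dromodon

Character polarity is set by the outgroup: the derived state is whichever differs from the outgroup's state, so for C1, C5 the derived state is 'absent', and for the remaining characters it is 'present'.
C1 (derived state 'absent') is shared by all ingroup taxa — unites the whole ingroup.
Only Dromites, Meroeus, and Telana show the derived state 'present' for C2, supporting them as a clade.
C3 groups Dromodon and Meroeus, which is incompatible with the clades supported by the remaining characters; treating it as convergent (homoplasy) costs fewer steps than any alternative tree.
C4: derived state 'present' in Dromites, Meroeus, Rhizaria, and Telana only — synapomorphy for {Dromites, Meroeus, Rhizaria, Telana}.
C5 (derived state 'absent') is shared by Dromites and Meroeus — a synapomorphy uniting that clade.
C6: derived state 'present' in Telana only — an autapomorphy, so it tells us nothing about relationships among taxa.
Most parsimonious ingroup topology: ((((Dromites,Meroeus),Telana),Rhizaria),Dromodon).
Dromodon is sister to the clade containing all other ingroup taxa, so it is the earliest-diverging (most basal) ingroup lineage.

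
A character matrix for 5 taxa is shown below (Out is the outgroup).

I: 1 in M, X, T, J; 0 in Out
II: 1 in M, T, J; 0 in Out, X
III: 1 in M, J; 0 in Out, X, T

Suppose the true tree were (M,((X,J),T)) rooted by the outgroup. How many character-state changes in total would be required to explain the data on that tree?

Map each character onto (M,((X,J),T)) (rooted by Out) and count the minimum state changes it requires (Fitch parsimony):
I: 1; II: 2; III: 2.
Total tree length = 5.

5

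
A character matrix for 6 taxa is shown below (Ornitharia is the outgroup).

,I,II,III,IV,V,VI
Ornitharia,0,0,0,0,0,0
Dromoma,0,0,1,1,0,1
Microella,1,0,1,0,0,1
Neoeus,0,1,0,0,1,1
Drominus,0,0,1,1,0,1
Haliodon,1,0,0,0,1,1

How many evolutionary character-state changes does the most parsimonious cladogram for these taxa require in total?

7

The outgroup has state '0' for every character, so '1' is the derived state throughout.
I (state '1') occurs in Haliodon and Microella but conflicts with the nesting implied by the other characters — most parsimoniously interpreted as homoplasy.
II (derived state '1') is unique to Neoeus (autapomorphy; uninformative for grouping).
III: derived state '1' in Drominus, Dromoma, and Microella only — synapomorphy for {Drominus, Dromoma, Microella}.
IV (derived state '1') is shared by Drominus and Dromoma — a synapomorphy uniting that clade.
V (derived state '1') is shared by Haliodon and Neoeus — a synapomorphy uniting that clade.
VI (derived state '1') is shared by all ingroup taxa — unites the whole ingroup.
Most parsimonious ingroup topology: (((Dromoma,Drominus),Microella),(Neoeus,Haliodon)).
Changes per character on this tree: I: 2; II: 1; III: 1; IV: 1; V: 1; VI: 1.
Total = 7.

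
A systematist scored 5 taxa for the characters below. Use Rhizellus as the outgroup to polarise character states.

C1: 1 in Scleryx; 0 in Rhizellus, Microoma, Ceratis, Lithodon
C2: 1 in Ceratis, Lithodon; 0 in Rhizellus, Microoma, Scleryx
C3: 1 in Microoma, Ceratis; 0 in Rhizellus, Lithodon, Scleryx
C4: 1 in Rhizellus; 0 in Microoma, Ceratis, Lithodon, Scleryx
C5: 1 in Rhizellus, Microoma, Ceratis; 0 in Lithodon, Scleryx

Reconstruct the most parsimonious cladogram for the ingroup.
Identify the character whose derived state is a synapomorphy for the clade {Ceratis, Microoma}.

C3

Character polarity is set by the outgroup: the derived state is whichever differs from the outgroup's state, so for C4, C5 the derived state is '0', and for the remaining characters it is '1'.
C1 (derived state '1') is unique to Scleryx (autapomorphy; uninformative for grouping).
C2 (state '1') occurs in Ceratis and Lithodon but conflicts with the nesting implied by the other characters — most parsimoniously interpreted as homoplasy.
Only Ceratis and Microoma show the derived state '1' for C3, supporting them as a clade.
All ingroup taxa share the derived state '0' for C4; it defines the ingroup but does not resolve relationships within it.
Only Lithodon and Scleryx show the derived state '0' for C5, supporting them as a clade.
Most parsimonious ingroup topology: ((Microoma,Ceratis),(Lithodon,Scleryx)).
The clade {Ceratis, Microoma} is supported by C3: its derived state '1' occurs in exactly those taxa and in no other taxon (including the outgroup).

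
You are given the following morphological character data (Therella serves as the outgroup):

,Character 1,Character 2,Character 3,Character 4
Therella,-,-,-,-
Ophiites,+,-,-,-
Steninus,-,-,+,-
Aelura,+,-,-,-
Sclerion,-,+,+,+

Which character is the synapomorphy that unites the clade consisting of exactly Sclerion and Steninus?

The outgroup has state '-' for every character, so '+' is the derived state throughout.
Character 1 (derived state '+') is shared by Aelura and Ophiites — a synapomorphy uniting that clade.
Character 2: derived state '+' in Sclerion only — an autapomorphy, so it tells us nothing about relationships among taxa.
Character 3: derived state '+' in Sclerion and Steninus only — synapomorphy for {Sclerion, Steninus}.
Character 4 (derived state '+') is unique to Sclerion (autapomorphy; uninformative for grouping).
Most parsimonious ingroup topology: ((Ophiites,Aelura),(Steninus,Sclerion)).
The clade {Sclerion, Steninus} is supported by Character 3: its derived state '+' occurs in exactly those taxa and in no other taxon (including the outgroup).

Character 3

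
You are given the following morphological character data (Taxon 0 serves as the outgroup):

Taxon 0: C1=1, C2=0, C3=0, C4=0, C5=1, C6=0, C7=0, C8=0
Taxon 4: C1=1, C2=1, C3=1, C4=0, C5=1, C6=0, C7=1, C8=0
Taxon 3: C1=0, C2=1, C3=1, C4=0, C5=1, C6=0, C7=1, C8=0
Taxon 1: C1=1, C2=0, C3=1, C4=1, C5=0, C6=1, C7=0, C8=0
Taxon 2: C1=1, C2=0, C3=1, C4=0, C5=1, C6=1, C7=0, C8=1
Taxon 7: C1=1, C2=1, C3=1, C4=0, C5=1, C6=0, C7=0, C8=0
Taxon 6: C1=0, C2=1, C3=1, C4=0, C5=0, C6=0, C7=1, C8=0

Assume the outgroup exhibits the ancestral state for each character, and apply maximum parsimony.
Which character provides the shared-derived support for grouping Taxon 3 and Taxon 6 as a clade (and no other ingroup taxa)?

Character polarity is set by the outgroup: the derived state is whichever differs from the outgroup's state, so for C1, C5 the derived state is '0', and for the remaining characters it is '1'.
Only Taxon 3 and Taxon 6 show the derived state '0' for C1, supporting them as a clade.
Only Taxon 3, Taxon 4, Taxon 6, and Taxon 7 show the derived state '1' for C2, supporting them as a clade.
C3 (derived state '1') is shared by all ingroup taxa — unites the whole ingroup.
C4: derived state '1' in Taxon 1 only — an autapomorphy, so it tells us nothing about relationships among taxa.
C5 (state '0') occurs in Taxon 1 and Taxon 6 but conflicts with the nesting implied by the other characters — most parsimoniously interpreted as homoplasy.
C6: derived state '1' in Taxon 1 and Taxon 2 only — synapomorphy for {Taxon 1, Taxon 2}.
C7: derived state '1' in Taxon 3, Taxon 4, and Taxon 6 only — synapomorphy for {Taxon 3, Taxon 4, Taxon 6}.
C8: derived state '1' in Taxon 2 only — an autapomorphy, so it tells us nothing about relationships among taxa.
Most parsimonious ingroup topology: (((Taxon 4,(Taxon 3,Taxon 6)),Taxon 7),(Taxon 1,Taxon 2)).
The clade {Taxon 3, Taxon 6} is supported by C1: its derived state '0' occurs in exactly those taxa and in no other taxon (including the outgroup).

C1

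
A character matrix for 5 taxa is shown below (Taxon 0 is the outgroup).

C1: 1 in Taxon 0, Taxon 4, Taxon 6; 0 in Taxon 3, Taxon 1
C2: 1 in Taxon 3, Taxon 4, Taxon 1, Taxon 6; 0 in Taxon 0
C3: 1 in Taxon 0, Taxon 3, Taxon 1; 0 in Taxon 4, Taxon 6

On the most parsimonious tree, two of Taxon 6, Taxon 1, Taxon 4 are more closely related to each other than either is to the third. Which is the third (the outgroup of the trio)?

Character polarity is set by the outgroup: the derived state is whichever differs from the outgroup's state, so for C1, C3 the derived state is '0', and for the remaining characters it is '1'.
C1 (derived state '0') is shared by Taxon 1 and Taxon 3 — a synapomorphy uniting that clade.
C2 (derived state '1') is shared by all ingroup taxa — unites the whole ingroup.
Only Taxon 4 and Taxon 6 show the derived state '0' for C3, supporting them as a clade.
Most parsimonious ingroup topology: ((Taxon 3,Taxon 1),(Taxon 4,Taxon 6)).
Taxon 4 and Taxon 6 share a more recent common ancestor with each other than either does with Taxon 1, so Taxon 1 is the least closely related of the three.

Taxon 1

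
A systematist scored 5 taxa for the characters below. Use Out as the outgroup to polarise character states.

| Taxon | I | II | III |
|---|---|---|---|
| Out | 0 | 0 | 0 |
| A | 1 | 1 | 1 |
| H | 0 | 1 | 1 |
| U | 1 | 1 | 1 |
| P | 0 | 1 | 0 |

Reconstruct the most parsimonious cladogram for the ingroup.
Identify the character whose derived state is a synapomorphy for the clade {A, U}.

I

The outgroup has state '0' for every character, so '1' is the derived state throughout.
I (derived state '1') is shared by A and U — a synapomorphy uniting that clade.
All ingroup taxa share the derived state '1' for II; it defines the ingroup but does not resolve relationships within it.
Only A, H, and U show the derived state '1' for III, supporting them as a clade.
Most parsimonious ingroup topology: (((A,U),H),P).
The clade {A, U} is supported by I: its derived state '1' occurs in exactly those taxa and in no other taxon (including the outgroup).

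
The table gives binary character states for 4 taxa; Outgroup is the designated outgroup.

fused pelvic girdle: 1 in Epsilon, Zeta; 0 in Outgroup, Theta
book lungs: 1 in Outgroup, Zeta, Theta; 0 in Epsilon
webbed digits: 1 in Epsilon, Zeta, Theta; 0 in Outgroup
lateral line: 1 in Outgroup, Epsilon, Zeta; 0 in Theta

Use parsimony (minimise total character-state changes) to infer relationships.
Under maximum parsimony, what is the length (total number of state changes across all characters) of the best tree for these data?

4

Character polarity is set by the outgroup: the derived state is whichever differs from the outgroup's state, so for book lungs, lateral line the derived state is '0', and for the remaining characters it is '1'.
fused pelvic girdle (derived state '1') is shared by Epsilon and Zeta — a synapomorphy uniting that clade.
book lungs (derived state '0') is unique to Epsilon (autapomorphy; uninformative for grouping).
All ingroup taxa share the derived state '1' for webbed digits; it defines the ingroup but does not resolve relationships within it.
lateral line: derived state '0' in Theta only — an autapomorphy, so it tells us nothing about relationships among taxa.
Most parsimonious ingroup topology: ((Epsilon,Zeta),Theta).
Changes per character on this tree: fused pelvic girdle: 1; book lungs: 1; webbed digits: 1; lateral line: 1.
Total = 4.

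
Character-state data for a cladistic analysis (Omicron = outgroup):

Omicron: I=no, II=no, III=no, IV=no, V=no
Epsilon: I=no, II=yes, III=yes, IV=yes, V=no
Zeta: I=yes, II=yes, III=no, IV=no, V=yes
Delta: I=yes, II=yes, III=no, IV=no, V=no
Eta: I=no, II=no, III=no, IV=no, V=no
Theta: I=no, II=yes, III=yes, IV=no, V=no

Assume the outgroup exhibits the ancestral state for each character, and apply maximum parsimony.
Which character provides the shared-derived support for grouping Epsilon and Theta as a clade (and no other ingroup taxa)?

The outgroup has state 'no' for every character, so 'yes' is the derived state throughout.
Only Delta and Zeta show the derived state 'yes' for I, supporting them as a clade.
Only Delta, Epsilon, Theta, and Zeta show the derived state 'yes' for II, supporting them as a clade.
III: derived state 'yes' in Epsilon and Theta only — synapomorphy for {Epsilon, Theta}.
IV: derived state 'yes' in Epsilon only — an autapomorphy, so it tells us nothing about relationships among taxa.
V: derived state 'yes' in Zeta only — an autapomorphy, so it tells us nothing about relationships among taxa.
Most parsimonious ingroup topology: (((Epsilon,Theta),(Zeta,Delta)),Eta).
The clade {Epsilon, Theta} is supported by III: its derived state 'yes' occurs in exactly those taxa and in no other taxon (including the outgroup).

III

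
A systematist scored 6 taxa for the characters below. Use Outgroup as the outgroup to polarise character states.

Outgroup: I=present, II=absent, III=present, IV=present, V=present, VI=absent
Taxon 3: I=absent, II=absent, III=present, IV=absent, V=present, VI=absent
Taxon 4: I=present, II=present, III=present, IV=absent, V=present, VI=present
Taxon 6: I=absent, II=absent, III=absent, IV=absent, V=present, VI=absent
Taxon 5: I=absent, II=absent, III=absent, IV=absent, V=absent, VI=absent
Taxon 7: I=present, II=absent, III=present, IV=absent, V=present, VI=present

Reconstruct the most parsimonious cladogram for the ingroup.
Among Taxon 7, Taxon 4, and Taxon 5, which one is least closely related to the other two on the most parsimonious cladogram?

Character polarity is set by the outgroup: the derived state is whichever differs from the outgroup's state, so for I, III, IV, V the derived state is 'absent', and for the remaining characters it is 'present'.
Only Taxon 3, Taxon 5, and Taxon 6 show the derived state 'absent' for I, supporting them as a clade.
II (derived state 'present') is unique to Taxon 4 (autapomorphy; uninformative for grouping).
Only Taxon 5 and Taxon 6 show the derived state 'absent' for III, supporting them as a clade.
IV (derived state 'absent') is shared by all ingroup taxa — unites the whole ingroup.
V (derived state 'absent') is unique to Taxon 5 (autapomorphy; uninformative for grouping).
VI: derived state 'present' in Taxon 4 and Taxon 7 only — synapomorphy for {Taxon 4, Taxon 7}.
Most parsimonious ingroup topology: ((Taxon 3,(Taxon 6,Taxon 5)),(Taxon 4,Taxon 7)).
Taxon 4 and Taxon 7 share a more recent common ancestor with each other than either does with Taxon 5, so Taxon 5 is the least closely related of the three.

Taxon 5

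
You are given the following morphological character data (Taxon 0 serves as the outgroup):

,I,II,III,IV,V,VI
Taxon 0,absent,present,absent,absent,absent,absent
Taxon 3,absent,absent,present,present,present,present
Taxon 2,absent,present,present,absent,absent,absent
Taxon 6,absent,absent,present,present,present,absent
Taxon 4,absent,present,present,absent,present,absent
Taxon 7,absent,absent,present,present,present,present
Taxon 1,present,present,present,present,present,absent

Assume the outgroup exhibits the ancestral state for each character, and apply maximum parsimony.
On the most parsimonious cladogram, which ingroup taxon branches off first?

Character polarity is set by the outgroup: the derived state is whichever differs from the outgroup's state, so for II the derived state is 'absent', and for the remaining characters it is 'present'.
I (derived state 'present') is unique to Taxon 1 (autapomorphy; uninformative for grouping).
II (derived state 'absent') is shared by Taxon 3, Taxon 6, and Taxon 7 — a synapomorphy uniting that clade.
III (derived state 'present') is shared by all ingroup taxa — unites the whole ingroup.
IV (derived state 'present') is shared by Taxon 1, Taxon 3, Taxon 6, and Taxon 7 — a synapomorphy uniting that clade.
Only Taxon 1, Taxon 3, Taxon 4, Taxon 6, and Taxon 7 show the derived state 'present' for V, supporting them as a clade.
VI (derived state 'present') is shared by Taxon 3 and Taxon 7 — a synapomorphy uniting that clade.
Most parsimonious ingroup topology: (((((Taxon 3,Taxon 7),Taxon 6),Taxon 1),Taxon 4),Taxon 2).
Taxon 2 is sister to the clade containing all other ingroup taxa, so it is the earliest-diverging (most basal) ingroup lineage.

Taxon 2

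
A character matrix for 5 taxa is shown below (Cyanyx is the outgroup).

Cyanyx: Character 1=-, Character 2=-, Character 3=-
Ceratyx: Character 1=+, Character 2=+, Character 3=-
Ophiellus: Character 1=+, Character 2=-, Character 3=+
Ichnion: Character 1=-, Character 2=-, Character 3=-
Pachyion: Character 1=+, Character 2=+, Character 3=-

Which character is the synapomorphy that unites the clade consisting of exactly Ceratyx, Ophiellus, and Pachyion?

Character 1

The outgroup has state '-' for every character, so '+' is the derived state throughout.
Character 1: derived state '+' in Ceratyx, Ophiellus, and Pachyion only — synapomorphy for {Ceratyx, Ophiellus, Pachyion}.
Character 2 (derived state '+') is shared by Ceratyx and Pachyion — a synapomorphy uniting that clade.
Character 3: derived state '+' in Ophiellus only — an autapomorphy, so it tells us nothing about relationships among taxa.
Most parsimonious ingroup topology: (((Ceratyx,Pachyion),Ophiellus),Ichnion).
The clade {Ceratyx, Ophiellus, Pachyion} is supported by Character 1: its derived state '+' occurs in exactly those taxa and in no other taxon (including the outgroup).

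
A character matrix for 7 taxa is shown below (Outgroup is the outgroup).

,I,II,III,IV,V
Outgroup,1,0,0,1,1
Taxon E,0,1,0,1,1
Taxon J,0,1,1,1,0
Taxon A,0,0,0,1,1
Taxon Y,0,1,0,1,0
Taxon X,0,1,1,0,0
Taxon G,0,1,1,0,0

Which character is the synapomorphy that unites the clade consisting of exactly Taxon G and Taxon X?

Character polarity is set by the outgroup: the derived state is whichever differs from the outgroup's state, so for I, IV, V the derived state is '0', and for the remaining characters it is '1'.
I (derived state '0') is shared by all ingroup taxa — unites the whole ingroup.
Only Taxon E, Taxon G, Taxon J, Taxon X, and Taxon Y show the derived state '1' for II, supporting them as a clade.
III: derived state '1' in Taxon G, Taxon J, and Taxon X only — synapomorphy for {Taxon G, Taxon J, Taxon X}.
Only Taxon G and Taxon X show the derived state '0' for IV, supporting them as a clade.
V: derived state '0' in Taxon G, Taxon J, Taxon X, and Taxon Y only — synapomorphy for {Taxon G, Taxon J, Taxon X, Taxon Y}.
Most parsimonious ingroup topology: ((Taxon E,((Taxon J,(Taxon X,Taxon G)),Taxon Y)),Taxon A).
The clade {Taxon G, Taxon X} is supported by IV: its derived state '0' occurs in exactly those taxa and in no other taxon (including the outgroup).

IV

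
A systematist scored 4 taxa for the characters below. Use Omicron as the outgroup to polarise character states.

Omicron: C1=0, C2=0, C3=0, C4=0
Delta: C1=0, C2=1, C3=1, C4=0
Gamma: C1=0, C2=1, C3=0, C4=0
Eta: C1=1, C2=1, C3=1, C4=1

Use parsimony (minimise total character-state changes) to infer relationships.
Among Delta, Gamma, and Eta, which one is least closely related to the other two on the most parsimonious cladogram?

The outgroup has state '0' for every character, so '1' is the derived state throughout.
C1 (derived state '1') is unique to Eta (autapomorphy; uninformative for grouping).
All ingroup taxa share the derived state '1' for C2; it defines the ingroup but does not resolve relationships within it.
C3 (derived state '1') is shared by Delta and Eta — a synapomorphy uniting that clade.
C4 (derived state '1') is unique to Eta (autapomorphy; uninformative for grouping).
Most parsimonious ingroup topology: ((Delta,Eta),Gamma).
Delta and Eta share a more recent common ancestor with each other than either does with Gamma, so Gamma is the least closely related of the three.

Gamma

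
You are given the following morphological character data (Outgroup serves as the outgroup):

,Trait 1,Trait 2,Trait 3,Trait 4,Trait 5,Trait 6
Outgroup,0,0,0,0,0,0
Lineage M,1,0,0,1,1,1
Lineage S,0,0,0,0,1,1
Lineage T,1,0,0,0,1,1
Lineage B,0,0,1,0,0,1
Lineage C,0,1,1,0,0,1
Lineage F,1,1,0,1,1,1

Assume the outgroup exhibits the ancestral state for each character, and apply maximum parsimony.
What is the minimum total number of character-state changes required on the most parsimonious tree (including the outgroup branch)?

7

The outgroup has state '0' for every character, so '1' is the derived state throughout.
Only Lineage F, Lineage M, and Lineage T show the derived state '1' for Trait 1, supporting them as a clade.
Trait 2 groups Lineage C and Lineage F, which is incompatible with the clades supported by the remaining characters; treating it as convergent (homoplasy) costs fewer steps than any alternative tree.
Only Lineage B and Lineage C show the derived state '1' for Trait 3, supporting them as a clade.
Only Lineage F and Lineage M show the derived state '1' for Trait 4, supporting them as a clade.
Trait 5 (derived state '1') is shared by Lineage F, Lineage M, Lineage S, and Lineage T — a synapomorphy uniting that clade.
All ingroup taxa share the derived state '1' for Trait 6; it defines the ingroup but does not resolve relationships within it.
Most parsimonious ingroup topology: ((((Lineage M,Lineage F),Lineage T),Lineage S),(Lineage B,Lineage C)).
Changes per character on this tree: Trait 1: 1; Trait 2: 2; Trait 3: 1; Trait 4: 1; Trait 5: 1; Trait 6: 1.
Total = 7.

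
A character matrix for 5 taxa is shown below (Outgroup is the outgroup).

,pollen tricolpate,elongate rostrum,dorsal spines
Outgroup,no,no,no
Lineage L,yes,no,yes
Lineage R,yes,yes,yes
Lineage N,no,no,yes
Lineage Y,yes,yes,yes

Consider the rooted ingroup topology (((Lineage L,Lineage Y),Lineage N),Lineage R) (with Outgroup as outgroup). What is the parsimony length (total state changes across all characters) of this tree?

Map each character onto (((Lineage L,Lineage Y),Lineage N),Lineage R) (rooted by Outgroup) and count the minimum state changes it requires (Fitch parsimony):
pollen tricolpate: 2; elongate rostrum: 2; dorsal spines: 1.
Total tree length = 5.

5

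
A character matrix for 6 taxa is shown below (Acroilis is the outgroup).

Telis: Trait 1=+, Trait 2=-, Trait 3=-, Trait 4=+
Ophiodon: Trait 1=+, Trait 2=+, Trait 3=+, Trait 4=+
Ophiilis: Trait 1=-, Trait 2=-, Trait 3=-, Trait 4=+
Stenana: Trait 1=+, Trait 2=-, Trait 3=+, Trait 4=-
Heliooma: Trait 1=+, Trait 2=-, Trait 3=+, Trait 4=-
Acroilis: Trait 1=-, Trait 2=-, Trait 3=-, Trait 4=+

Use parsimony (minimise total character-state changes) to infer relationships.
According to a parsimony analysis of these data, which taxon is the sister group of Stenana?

Heliooma

Character polarity is set by the outgroup: the derived state is whichever differs from the outgroup's state, so for Trait 4 the derived state is '-', and for the remaining characters it is '+'.
Only Heliooma, Ophiodon, Stenana, and Telis show the derived state '+' for Trait 1, supporting them as a clade.
Trait 2 (derived state '+') is unique to Ophiodon (autapomorphy; uninformative for grouping).
Trait 3: derived state '+' in Heliooma, Ophiodon, and Stenana only — synapomorphy for {Heliooma, Ophiodon, Stenana}.
Only Heliooma and Stenana show the derived state '-' for Trait 4, supporting them as a clade.
Most parsimonious ingroup topology: (Ophiilis,((Ophiodon,(Heliooma,Stenana)),Telis)).
Stenana and Heliooma form a cherry on this tree, so they are sister taxa.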